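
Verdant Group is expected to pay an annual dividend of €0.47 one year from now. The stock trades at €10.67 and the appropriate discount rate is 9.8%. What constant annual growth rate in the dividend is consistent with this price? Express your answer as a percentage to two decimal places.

P = D₁/(r−g) ⇒ g = r − D₁/P = 0.098 − €0.47/€10.67 = 0.053951

5.40%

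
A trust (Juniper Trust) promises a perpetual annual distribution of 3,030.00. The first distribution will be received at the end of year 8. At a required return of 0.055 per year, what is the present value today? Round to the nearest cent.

Value at end of year 7: C / r = 3,030.00 / 0.055 = 55,090.9091
Discount to today: PV = 55,090.9091 / (1 + 0.055)^7 = 55,090.9091 / 1.454679 = 37,871.52

37871.52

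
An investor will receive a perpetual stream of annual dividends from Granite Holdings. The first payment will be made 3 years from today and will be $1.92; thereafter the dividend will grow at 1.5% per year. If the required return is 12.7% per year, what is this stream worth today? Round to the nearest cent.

$13.50

Value at end of year 2: C₁ / (r − g) = $1.92 / (0.127 − 0.015) = $17.1429
Discount to today: PV = $17.1429 / (1 + 0.127)^2 = $17.1429 / 1.270129 = $13.50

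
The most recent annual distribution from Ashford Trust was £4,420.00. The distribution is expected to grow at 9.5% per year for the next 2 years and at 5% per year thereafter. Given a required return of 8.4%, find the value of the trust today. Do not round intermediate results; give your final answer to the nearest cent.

£148259.36

D_1 = 4839.90000
D_2 = 5299.69050
Terminal value at year 2: TV = D_2×(1+g_2)/(r−g_2) = 5564.67502/0.034 = 163666.91250
P_0 = D_1/(1+r)^1 + D_2/(1+r)^2 + TV/(1+r)^2
    = 4464.85240 + 4510.15994 + 139284.35113 = 148259.36347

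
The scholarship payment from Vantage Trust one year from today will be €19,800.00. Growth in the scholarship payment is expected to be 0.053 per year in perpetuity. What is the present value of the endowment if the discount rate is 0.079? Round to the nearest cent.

€761538.46

Growing perpetuity: P = D₁ / (r − g) = €19,800.0000 / (0.079 − 0.053) = €761,538.46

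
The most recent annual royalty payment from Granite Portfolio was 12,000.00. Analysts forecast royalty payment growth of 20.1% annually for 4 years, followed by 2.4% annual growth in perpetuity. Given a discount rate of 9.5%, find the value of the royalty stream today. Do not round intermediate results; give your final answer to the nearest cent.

D_1 = 14412.00000
D_2 = 17308.81200
D_3 = 20787.88321
D_4 = 24966.24774
Terminal value at year 4: TV = D_4×(1+g_2)/(r−g_2) = 25565.43768/0.071 = 360076.58709
P_0 = D_1/(1+r)^1 + D_2/(1+r)^2 + D_3/(1+r)^3 + D_4/(1+r)^4 + TV/(1+r)^4
    = 13161.64384 + 14435.73904 + 15833.17131 + 17365.88013 + 250460.01766 = 311256.45198

311256.45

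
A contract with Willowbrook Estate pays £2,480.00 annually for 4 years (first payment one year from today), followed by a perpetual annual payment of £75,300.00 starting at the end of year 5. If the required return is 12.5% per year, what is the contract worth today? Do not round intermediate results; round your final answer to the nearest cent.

PV of 4-year annuity: £2,480.00 × [1 − (1+0.125)^−4] / 0.125 = 7453.98567
Perpetuity value at year 4: £75,300.00 / 0.125 = 602400.00000
PV of perpetuity: 602400.00000 / (1+0.125)^4 = 376075.35437
Total PV = 7453.98567 + 376075.35437 = 383529.34004

£383529.34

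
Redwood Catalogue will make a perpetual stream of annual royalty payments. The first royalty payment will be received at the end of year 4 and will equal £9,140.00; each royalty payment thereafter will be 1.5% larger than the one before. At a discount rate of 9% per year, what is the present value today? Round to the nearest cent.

Value at end of year 3: C₁ / (r − g) = £9,140.00 / (0.09 − 0.015) = £121,866.6667
Discount to today: PV = £121,866.6667 / (1 + 0.09)^3 = £121,866.6667 / 1.295029 = £94,103.43

£94103.43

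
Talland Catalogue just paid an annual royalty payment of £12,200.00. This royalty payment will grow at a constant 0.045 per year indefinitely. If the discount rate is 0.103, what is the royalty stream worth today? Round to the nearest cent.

D₁ = D₀ × (1 + g) = £12,200.00 × 1.045 = £12,749.0000
Growing perpetuity: P = D₁ / (r − g) = £12,749.0000 / (0.103 − 0.045) = £219,810.34

£219810.34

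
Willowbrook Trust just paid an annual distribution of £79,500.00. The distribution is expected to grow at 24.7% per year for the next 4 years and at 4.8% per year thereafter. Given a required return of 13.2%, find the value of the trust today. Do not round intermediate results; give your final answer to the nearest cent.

£1867987.26

D_1 = 99136.50000
D_2 = 123623.21550
D_3 = 154158.14973
D_4 = 192235.21271
Terminal value at year 4: TV = D_4×(1+g_2)/(r−g_2) = 201462.50292/0.084 = 2398363.13002
P_0 = D_1/(1+r)^1 + D_2/(1+r)^2 + D_3/(1+r)^3 + D_4/(1+r)^4 + TV/(1+r)^4
    = 87576.41343 + 96473.31055 + 106274.04440 + 117070.43583 + 1460593.05659 = 1867987.26080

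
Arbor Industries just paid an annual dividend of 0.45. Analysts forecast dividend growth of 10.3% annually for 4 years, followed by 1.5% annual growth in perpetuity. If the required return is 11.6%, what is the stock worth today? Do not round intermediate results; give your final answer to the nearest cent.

D_1 = 0.49635
D_2 = 0.54747
D_3 = 0.60386
D_4 = 0.66606
Terminal value at year 4: TV = D_4×(1+g_2)/(r−g_2) = 0.67605/0.101 = 6.69359
P_0 = D_1/(1+r)^1 + D_2/(1+r)^2 + D_3/(1+r)^3 + D_4/(1+r)^4 + TV/(1+r)^4
    = 0.44476 + 0.43958 + 0.43446 + 0.42940 + 4.31522 = 6.06340

6.06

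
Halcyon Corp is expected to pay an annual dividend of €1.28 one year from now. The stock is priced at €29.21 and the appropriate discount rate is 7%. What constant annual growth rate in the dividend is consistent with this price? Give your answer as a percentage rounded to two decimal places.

2.62%

P = D₁/(r−g) ⇒ g = r − D₁/P = 0.07 − €1.28/€29.21 = 0.026179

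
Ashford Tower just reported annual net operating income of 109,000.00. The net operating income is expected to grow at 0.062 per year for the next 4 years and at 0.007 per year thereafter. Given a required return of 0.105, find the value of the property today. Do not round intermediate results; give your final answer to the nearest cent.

D_1 = 115758.00000
D_2 = 122934.99600
D_3 = 130556.96575
D_4 = 138651.49763
Terminal value at year 4: TV = D_4×(1+g_2)/(r−g_2) = 139622.05811/0.098 = 1424714.87869
P_0 = D_1/(1+r)^1 + D_2/(1+r)^2 + D_3/(1+r)^3 + D_4/(1+r)^4 + TV/(1+r)^4
    = 104758.37104 + 100681.80095 + 96763.86661 + 92998.39488 + 955605.95553 = 1350808.38901

1350808.39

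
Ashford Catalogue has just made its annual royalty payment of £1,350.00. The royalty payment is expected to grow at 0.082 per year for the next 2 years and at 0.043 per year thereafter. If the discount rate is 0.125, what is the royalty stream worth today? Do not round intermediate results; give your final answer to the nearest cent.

D_1 = 1460.70000
D_2 = 1580.47740
Terminal value at year 2: TV = D_2×(1+g_2)/(r−g_2) = 1648.43793/0.082 = 20102.90156
P_0 = D_1/(1+r)^1 + D_2/(1+r)^2 + TV/(1+r)^2
    = 1298.40000 + 1248.77227 + 15883.77407 = 18430.94634

£18430.95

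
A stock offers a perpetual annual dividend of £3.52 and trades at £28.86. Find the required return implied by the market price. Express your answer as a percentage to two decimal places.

12.20%

P = C/r ⇒ r = C/P = £3.52/£28.86 = 0.121968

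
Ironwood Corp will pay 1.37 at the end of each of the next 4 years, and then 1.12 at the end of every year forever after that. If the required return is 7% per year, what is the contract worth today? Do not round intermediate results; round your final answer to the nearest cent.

16.85

PV of 4-year annuity: 1.37 × [1 − (1+0.07)^−4] / 0.07 = 4.64048
Perpetuity value at year 4: 1.12 / 0.07 = 16.00000
PV of perpetuity: 16.00000 / (1+0.07)^4 = 12.20632
Total PV = 4.64048 + 12.20632 = 16.84680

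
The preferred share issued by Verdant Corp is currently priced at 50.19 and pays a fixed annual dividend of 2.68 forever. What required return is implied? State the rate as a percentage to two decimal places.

5.34%

P = C/r ⇒ r = C/P = 2.68/50.19 = 0.053397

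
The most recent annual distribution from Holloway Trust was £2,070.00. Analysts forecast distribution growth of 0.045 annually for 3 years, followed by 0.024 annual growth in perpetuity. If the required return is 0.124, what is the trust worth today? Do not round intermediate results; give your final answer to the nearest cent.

D_1 = 2163.15000
D_2 = 2260.49175
D_3 = 2362.21388
Terminal value at year 3: TV = D_3×(1+g_2)/(r−g_2) = 2418.90701/0.1 = 24189.07012
P_0 = D_1/(1+r)^1 + D_2/(1+r)^2 + D_3/(1+r)^3 + TV/(1+r)^3
    = 1924.51068 + 1789.24703 + 1663.49034 + 17034.14108 = 22411.38912

£22411.39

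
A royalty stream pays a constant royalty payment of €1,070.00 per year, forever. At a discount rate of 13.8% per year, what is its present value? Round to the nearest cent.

Level perpetuity: PV = C / r = €1,070.00 / 0.138 = €7,753.62

€7753.62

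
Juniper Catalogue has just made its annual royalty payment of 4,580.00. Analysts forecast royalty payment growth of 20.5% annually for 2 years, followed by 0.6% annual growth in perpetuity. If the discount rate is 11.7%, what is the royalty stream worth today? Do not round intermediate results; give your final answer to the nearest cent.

D_1 = 5518.90000
D_2 = 6650.27450
Terminal value at year 2: TV = D_2×(1+g_2)/(r−g_2) = 6690.17615/0.111 = 60271.85718
P_0 = D_1/(1+r)^1 + D_2/(1+r)^2 + TV/(1+r)^2
    = 4940.82363 + 5330.07384 + 48306.79535 = 58577.69282

58577.69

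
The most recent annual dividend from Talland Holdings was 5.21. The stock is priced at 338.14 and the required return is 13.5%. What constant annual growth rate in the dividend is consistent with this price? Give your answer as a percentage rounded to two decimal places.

P = D₀(1+g)/(r−g) ⇒ P(r−g) = D₀(1+g) ⇒ g(P+D₀) = P·r − D₀
g = (P·r − D₀)/(P + D₀) = (338.14×0.135 − 5.21) / (338.14 + 5.21) = 0.117777

11.78%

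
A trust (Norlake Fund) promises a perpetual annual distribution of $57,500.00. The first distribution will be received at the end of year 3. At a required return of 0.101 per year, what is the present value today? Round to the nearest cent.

Value at end of year 2: C / r = $57,500.00 / 0.101 = $569,306.9307
Discount to today: PV = $569,306.9307 / (1 + 0.101)^2 = $569,306.9307 / 1.212201 = $469,647.30

$469647.30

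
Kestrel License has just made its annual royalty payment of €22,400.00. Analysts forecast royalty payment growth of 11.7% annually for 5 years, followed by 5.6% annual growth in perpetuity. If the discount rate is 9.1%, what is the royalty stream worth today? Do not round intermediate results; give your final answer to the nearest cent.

€880568.13

D_1 = 25020.80000
D_2 = 27948.23360
D_3 = 31218.17693
D_4 = 34870.70363
D_5 = 38950.57596
Terminal value at year 5: TV = D_5×(1+g_2)/(r−g_2) = 41131.80821/0.035 = 1175194.52031
P_0 = D_1/(1+r)^1 + D_2/(1+r)^2 + D_3/(1+r)^3 + D_4/(1+r)^4 + D_5/(1+r)^5 + TV/(1+r)^5
    = 22933.82218 + 23480.36606 + 24039.93483 + 24612.83886 + 25199.39598 + 760301.77575 = 880568.13366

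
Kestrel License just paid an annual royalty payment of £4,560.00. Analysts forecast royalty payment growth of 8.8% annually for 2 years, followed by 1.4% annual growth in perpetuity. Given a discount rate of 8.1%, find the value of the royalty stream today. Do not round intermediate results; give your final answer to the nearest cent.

£79117.99

D_1 = 4961.28000
D_2 = 5397.87264
Terminal value at year 2: TV = D_2×(1+g_2)/(r−g_2) = 5473.44286/0.067 = 81693.17697
P_0 = D_1/(1+r)^1 + D_2/(1+r)^2 + TV/(1+r)^2
    = 4589.52821 + 4619.24764 + 69909.21053 = 79117.98639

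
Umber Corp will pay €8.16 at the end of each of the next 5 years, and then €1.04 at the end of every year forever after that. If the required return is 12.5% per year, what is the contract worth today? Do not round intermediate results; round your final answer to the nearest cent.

€33.67

PV of 5-year annuity: €8.16 × [1 − (1+0.125)^−5] / 0.125 = 29.05424
Perpetuity value at year 5: €1.04 / 0.125 = 8.32000
PV of perpetuity: 8.32000 / (1+0.125)^5 = 4.61701
Total PV = 29.05424 + 4.61701 = 33.67125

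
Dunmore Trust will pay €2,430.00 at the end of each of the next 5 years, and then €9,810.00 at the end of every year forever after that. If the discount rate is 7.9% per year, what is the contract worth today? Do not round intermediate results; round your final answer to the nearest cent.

PV of 5-year annuity: €2,430.00 × [1 − (1+0.079)^−5] / 0.079 = 9727.91084
Perpetuity value at year 5: €9,810.00 / 0.079 = 124177.21519
PV of perpetuity: 124177.21519 / (1+0.079)^5 = 84905.27886
Total PV = 9727.91084 + 84905.27886 = 94633.18969

€94633.19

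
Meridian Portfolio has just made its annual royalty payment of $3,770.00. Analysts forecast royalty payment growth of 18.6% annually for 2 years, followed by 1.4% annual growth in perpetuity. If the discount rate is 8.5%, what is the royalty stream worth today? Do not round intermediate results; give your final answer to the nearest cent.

$72958.05

D_1 = 4471.22000
D_2 = 5302.86692
Terminal value at year 2: TV = D_2×(1+g_2)/(r−g_2) = 5377.10706/0.071 = 75733.90221
P_0 = D_1/(1+r)^1 + D_2/(1+r)^2 + TV/(1+r)^2
    = 4120.94009 + 4504.54834 + 64332.56362 = 72958.05205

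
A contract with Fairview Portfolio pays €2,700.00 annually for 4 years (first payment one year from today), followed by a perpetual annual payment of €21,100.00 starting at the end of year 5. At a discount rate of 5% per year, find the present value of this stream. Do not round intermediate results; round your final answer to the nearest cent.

€356754.51

PV of 4-year annuity: €2,700.00 × [1 − (1+0.05)^−4] / 0.05 = 9574.06636
Perpetuity value at year 4: €21,100.00 / 0.05 = 422000.00000
PV of perpetuity: 422000.00000 / (1+0.05)^4 = 347180.44436
Total PV = 9574.06636 + 347180.44436 = 356754.51072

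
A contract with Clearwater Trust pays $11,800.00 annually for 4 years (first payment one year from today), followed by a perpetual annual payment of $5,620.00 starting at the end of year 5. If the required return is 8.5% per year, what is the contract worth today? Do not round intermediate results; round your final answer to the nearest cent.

$86360.83

PV of 4-year annuity: $11,800.00 × [1 − (1+0.085)^−4] / 0.085 = 38652.04054
Perpetuity value at year 4: $5,620.00 / 0.085 = 66117.64706
PV of perpetuity: 66117.64706 / (1+0.085)^4 = 47708.79385
Total PV = 38652.04054 + 47708.79385 = 86360.83439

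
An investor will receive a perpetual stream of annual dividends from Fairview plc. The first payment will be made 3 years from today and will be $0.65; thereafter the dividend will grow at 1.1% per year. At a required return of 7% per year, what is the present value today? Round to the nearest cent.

Value at end of year 2: C₁ / (r − g) = $0.65 / (0.07 − 0.011) = $11.0169
Discount to today: PV = $11.0169 / (1 + 0.07)^2 = $11.0169 / 1.144900 = $9.62

$9.62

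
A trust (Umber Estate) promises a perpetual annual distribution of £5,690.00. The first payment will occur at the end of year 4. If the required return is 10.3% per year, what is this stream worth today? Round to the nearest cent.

Value at end of year 3: C / r = £5,690.00 / 0.103 = £55,242.7184
Discount to today: PV = £55,242.7184 / (1 + 0.103)^3 = £55,242.7184 / 1.341920 = £41,166.93

£41166.93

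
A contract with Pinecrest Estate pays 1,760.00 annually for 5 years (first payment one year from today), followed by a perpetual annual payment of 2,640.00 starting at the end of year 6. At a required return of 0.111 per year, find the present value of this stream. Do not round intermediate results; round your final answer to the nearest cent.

PV of 5-year annuity: 1,760.00 × [1 − (1+0.111)^−5] / 0.111 = 6488.44876
Perpetuity value at year 5: 2,640.00 / 0.111 = 23783.78378
PV of perpetuity: 23783.78378 / (1+0.111)^5 = 14051.11064
Total PV = 6488.44876 + 14051.11064 = 20539.55940

20539.56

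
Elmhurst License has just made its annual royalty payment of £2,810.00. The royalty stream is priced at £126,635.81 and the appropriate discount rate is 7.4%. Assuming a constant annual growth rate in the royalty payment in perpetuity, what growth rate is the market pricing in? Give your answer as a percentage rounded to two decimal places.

P = D₀(1+g)/(r−g) ⇒ P(r−g) = D₀(1+g) ⇒ g(P+D₀) = P·r − D₀
g = (P·r − D₀)/(P + D₀) = (£126,635.81×0.074 − £2,810.00) / (£126,635.81 + £2,810.00) = 0.050686

5.07%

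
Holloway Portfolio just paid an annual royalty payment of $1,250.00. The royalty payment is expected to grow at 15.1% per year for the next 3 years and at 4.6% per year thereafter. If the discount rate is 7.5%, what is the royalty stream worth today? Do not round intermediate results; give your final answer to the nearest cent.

$59646.32

D_1 = 1438.75000
D_2 = 1656.00125
D_3 = 1906.05744
Terminal value at year 3: TV = D_3×(1+g_2)/(r−g_2) = 1993.73608/0.029 = 68749.52003
P_0 = D_1/(1+r)^1 + D_2/(1+r)^2 + D_3/(1+r)^3 + TV/(1+r)^3
    = 1338.37209 + 1432.99189 + 1534.30108 + 55340.65280 = 59646.31786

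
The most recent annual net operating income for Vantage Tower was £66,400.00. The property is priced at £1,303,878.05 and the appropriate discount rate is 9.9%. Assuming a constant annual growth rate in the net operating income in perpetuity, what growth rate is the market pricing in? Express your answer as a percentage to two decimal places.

4.57%

P = D₀(1+g)/(r−g) ⇒ P(r−g) = D₀(1+g) ⇒ g(P+D₀) = P·r − D₀
g = (P·r − D₀)/(P + D₀) = (£1,303,878.05×0.099 − £66,400.00) / (£1,303,878.05 + £66,400.00) = 0.045745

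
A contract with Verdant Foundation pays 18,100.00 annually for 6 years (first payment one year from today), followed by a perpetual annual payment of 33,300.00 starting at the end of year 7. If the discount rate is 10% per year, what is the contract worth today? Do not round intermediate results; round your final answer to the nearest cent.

PV of 6-year annuity: 18,100.00 × [1 − (1+0.1)^−6] / 0.1 = 78830.21866
Perpetuity value at year 6: 33,300.00 / 0.1 = 333000.00000
PV of perpetuity: 333000.00000 / (1+0.1)^6 = 187969.81871
Total PV = 78830.21866 + 187969.81871 = 266800.03737

266800.04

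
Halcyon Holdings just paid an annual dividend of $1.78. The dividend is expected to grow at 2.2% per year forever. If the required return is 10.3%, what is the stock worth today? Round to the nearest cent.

$22.46

D₁ = D₀ × (1 + g) = $1.78 × 1.022 = $1.8192
Growing perpetuity: P = D₁ / (r − g) = $1.8192 / (0.103 − 0.022) = $22.46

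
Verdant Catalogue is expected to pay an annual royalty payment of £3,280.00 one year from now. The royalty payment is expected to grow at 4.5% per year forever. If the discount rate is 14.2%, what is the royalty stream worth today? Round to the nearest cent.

£33814.43

Growing perpetuity: P = D₁ / (r − g) = £3,280.0000 / (0.142 − 0.045) = £33,814.43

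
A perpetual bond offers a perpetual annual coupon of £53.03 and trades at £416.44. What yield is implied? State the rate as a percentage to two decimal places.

P = C/r ⇒ r = C/P = £53.03/£416.44 = 0.127341

12.73%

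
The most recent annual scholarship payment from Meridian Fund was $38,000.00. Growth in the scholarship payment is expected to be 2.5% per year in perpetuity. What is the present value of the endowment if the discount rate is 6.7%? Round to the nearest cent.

$927380.95

D₁ = D₀ × (1 + g) = $38,000.00 × 1.025 = $38,950.0000
Growing perpetuity: P = D₁ / (r − g) = $38,950.0000 / (0.067 − 0.025) = $927,380.95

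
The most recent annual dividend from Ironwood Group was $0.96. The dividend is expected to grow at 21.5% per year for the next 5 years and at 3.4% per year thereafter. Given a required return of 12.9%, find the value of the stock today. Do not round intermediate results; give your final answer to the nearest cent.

D_1 = 1.16640
D_2 = 1.41718
D_3 = 1.72187
D_4 = 2.09207
D_5 = 2.54187
Terminal value at year 5: TV = D_5×(1+g_2)/(r−g_2) = 2.62829/0.095 = 27.66620
P_0 = D_1/(1+r)^1 + D_2/(1+r)^2 + D_3/(1+r)^3 + D_4/(1+r)^4 + D_5/(1+r)^5 + TV/(1+r)^5
    = 1.03313 + 1.11182 + 1.19652 + 1.28766 + 1.38574 + 15.08273 = 21.09759

$21.10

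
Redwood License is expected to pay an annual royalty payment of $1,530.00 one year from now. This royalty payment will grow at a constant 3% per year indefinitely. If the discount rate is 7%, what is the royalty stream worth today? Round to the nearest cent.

Growing perpetuity: P = D₁ / (r − g) = $1,530.0000 / (0.07 − 0.03) = $38,250.00

$38250.00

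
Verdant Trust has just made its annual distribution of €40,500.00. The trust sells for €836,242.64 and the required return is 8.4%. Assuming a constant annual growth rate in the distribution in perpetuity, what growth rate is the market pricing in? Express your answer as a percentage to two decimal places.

3.39%

P = D₀(1+g)/(r−g) ⇒ P(r−g) = D₀(1+g) ⇒ g(P+D₀) = P·r − D₀
g = (P·r − D₀)/(P + D₀) = (€836,242.64×0.084 − €40,500.00) / (€836,242.64 + €40,500.00) = 0.033926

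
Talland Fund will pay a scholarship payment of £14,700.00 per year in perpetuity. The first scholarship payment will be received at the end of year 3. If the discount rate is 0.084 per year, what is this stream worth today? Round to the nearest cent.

Value at end of year 2: C / r = £14,700.00 / 0.084 = £175,000.0000
Discount to today: PV = £175,000.0000 / (1 + 0.084)^2 = £175,000.0000 / 1.175056 = £148,929.07

£148929.07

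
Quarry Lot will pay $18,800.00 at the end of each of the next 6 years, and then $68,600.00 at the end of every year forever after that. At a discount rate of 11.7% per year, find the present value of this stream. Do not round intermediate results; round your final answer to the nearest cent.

PV of 6-year annuity: $18,800.00 × [1 − (1+0.117)^−6] / 0.117 = 77955.67997
Perpetuity value at year 6: $68,600.00 / 0.117 = 586324.78632
PV of perpetuity: 586324.78632 / (1+0.117)^6 = 301869.48600
Total PV = 77955.67997 + 301869.48600 = 379825.16597

$379825.17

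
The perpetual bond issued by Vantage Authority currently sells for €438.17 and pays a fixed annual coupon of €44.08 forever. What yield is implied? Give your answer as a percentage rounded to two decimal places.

P = C/r ⇒ r = C/P = €44.08/€438.17 = 0.100600

10.06%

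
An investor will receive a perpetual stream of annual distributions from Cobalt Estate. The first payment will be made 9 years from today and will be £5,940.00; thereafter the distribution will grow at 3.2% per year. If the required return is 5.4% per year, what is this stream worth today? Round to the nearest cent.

Value at end of year 8: C₁ / (r − g) = £5,940.00 / (0.054 − 0.032) = £270,000.0000
Discount to today: PV = £270,000.0000 / (1 + 0.054)^8 = £270,000.0000 / 1.523088 = £177,271.48

£177271.48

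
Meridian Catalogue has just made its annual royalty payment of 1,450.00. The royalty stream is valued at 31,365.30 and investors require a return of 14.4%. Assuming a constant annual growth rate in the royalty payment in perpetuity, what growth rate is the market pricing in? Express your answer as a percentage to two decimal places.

9.35%

P = D₀(1+g)/(r−g) ⇒ P(r−g) = D₀(1+g) ⇒ g(P+D₀) = P·r − D₀
g = (P·r − D₀)/(P + D₀) = (31,365.30×0.144 − 1,450.00) / (31,365.30 + 1,450.00) = 0.093450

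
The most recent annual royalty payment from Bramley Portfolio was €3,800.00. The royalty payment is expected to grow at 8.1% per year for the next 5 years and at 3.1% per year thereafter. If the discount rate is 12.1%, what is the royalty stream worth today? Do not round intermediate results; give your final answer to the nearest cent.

€53359.77

D_1 = 4107.80000
D_2 = 4440.53180
D_3 = 4800.21488
D_4 = 5189.03228
D_5 = 5609.34390
Terminal value at year 5: TV = D_5×(1+g_2)/(r−g_2) = 5783.23356/0.09 = 64258.15062
P_0 = D_1/(1+r)^1 + D_2/(1+r)^2 + D_3/(1+r)^3 + D_4/(1+r)^4 + D_5/(1+r)^5 + TV/(1+r)^5
    = 3664.40678 + 3533.65185 + 3407.56258 + 3285.97248 + 3168.72101 + 36299.45957 = 53359.77428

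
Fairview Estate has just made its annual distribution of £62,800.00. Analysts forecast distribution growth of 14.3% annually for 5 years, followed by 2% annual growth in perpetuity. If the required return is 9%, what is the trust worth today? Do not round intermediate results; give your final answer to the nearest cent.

D_1 = 71780.40000
D_2 = 82044.99720
D_3 = 93777.43180
D_4 = 107187.60455
D_5 = 122515.43200
Terminal value at year 5: TV = D_5×(1+g_2)/(r−g_2) = 124965.74064/0.07 = 1785224.86624
P_0 = D_1/(1+r)^1 + D_2/(1+r)^2 + D_3/(1+r)^3 + D_4/(1+r)^4 + D_5/(1+r)^5 + TV/(1+r)^5
    = 65853.57798 + 69055.63269 + 72413.38364 + 75934.40137 + 79626.62456 + 1160273.67217 = 1523157.29242

£1523157.29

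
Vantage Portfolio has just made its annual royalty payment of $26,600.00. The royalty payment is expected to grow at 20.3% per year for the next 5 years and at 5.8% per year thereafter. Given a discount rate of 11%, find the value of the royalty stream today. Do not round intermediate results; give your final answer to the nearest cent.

D_1 = 31999.80000
D_2 = 38495.75940
D_3 = 46310.39856
D_4 = 55711.40947
D_5 = 67020.82559
Terminal value at year 5: TV = D_5×(1+g_2)/(r−g_2) = 70908.03347/0.052 = 1363616.02829
P_0 = D_1/(1+r)^1 + D_2/(1+r)^2 + D_3/(1+r)^3 + D_4/(1+r)^4 + D_5/(1+r)^5 + TV/(1+r)^5
    = 28828.64865 + 31244.02191 + 33861.76429 + 36698.83103 + 39773.59795 + 809239.74295 = 979646.60678

$979646.61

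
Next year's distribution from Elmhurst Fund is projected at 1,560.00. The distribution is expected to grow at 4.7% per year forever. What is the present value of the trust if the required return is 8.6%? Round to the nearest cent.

40000.00

Growing perpetuity: P = D₁ / (r − g) = 1,560.0000 / (0.086 − 0.047) = 40,000.00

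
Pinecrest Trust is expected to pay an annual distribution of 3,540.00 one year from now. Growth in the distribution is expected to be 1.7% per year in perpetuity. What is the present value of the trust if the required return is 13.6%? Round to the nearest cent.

Growing perpetuity: P = D₁ / (r − g) = 3,540.0000 / (0.136 − 0.017) = 29,747.90

29747.90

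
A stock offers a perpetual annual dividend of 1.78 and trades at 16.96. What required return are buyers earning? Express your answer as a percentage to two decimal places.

P = C/r ⇒ r = C/P = 1.78/16.96 = 0.104953

10.50%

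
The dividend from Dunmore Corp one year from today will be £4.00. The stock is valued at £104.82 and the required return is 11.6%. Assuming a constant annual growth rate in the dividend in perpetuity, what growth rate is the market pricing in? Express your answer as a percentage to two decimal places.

P = D₁/(r−g) ⇒ g = r − D₁/P = 0.116 − £4.00/£104.82 = 0.077839

7.78%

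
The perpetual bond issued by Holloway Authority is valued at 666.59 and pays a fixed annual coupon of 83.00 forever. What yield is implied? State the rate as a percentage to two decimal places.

12.45%

P = C/r ⇒ r = C/P = 83.00/666.59 = 0.124514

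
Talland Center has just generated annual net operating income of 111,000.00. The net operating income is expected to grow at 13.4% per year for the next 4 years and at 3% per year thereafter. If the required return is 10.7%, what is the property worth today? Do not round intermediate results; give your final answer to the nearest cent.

D_1 = 125874.00000
D_2 = 142741.11600
D_3 = 161868.42554
D_4 = 183558.79457
Terminal value at year 4: TV = D_4×(1+g_2)/(r−g_2) = 189065.55840/0.077 = 2455396.86239
P_0 = D_1/(1+r)^1 + D_2/(1+r)^2 + D_3/(1+r)^3 + D_4/(1+r)^4 + TV/(1+r)^4
    = 113707.31707 + 116480.66627 + 119321.65813 + 122231.94247 + 1635050.65908 = 2106792.24303

2106792.24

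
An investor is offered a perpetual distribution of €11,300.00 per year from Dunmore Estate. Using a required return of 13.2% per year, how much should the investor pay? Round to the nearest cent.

Level perpetuity: PV = C / r = €11,300.00 / 0.132 = €85,606.06

€85606.06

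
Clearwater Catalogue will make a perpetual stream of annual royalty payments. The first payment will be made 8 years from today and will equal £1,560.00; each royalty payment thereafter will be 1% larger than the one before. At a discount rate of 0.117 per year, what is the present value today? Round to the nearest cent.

£6719.99

Value at end of year 7: C₁ / (r − g) = £1,560.00 / (0.117 − 0.01) = £14,579.4393
Discount to today: PV = £14,579.4393 / (1 + 0.117)^7 = £14,579.4393 / 2.169563 = £6,719.99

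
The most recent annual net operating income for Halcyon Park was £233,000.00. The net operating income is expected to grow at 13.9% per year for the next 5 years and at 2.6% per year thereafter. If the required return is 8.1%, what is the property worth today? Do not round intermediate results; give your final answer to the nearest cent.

D_1 = 265387.00000
D_2 = 302275.79300
D_3 = 344292.12823
D_4 = 392148.73405
D_5 = 446657.40808
Terminal value at year 5: TV = D_5×(1+g_2)/(r−g_2) = 458270.50069/0.055 = 8332190.92170
P_0 = D_1/(1+r)^1 + D_2/(1+r)^2 + D_3/(1+r)^3 + D_4/(1+r)^4 + D_5/(1+r)^5 + TV/(1+r)^5
    = 245501.38760 + 258673.52496 + 272552.40049 + 287175.93354 + 302584.07799 + 5644568.43660 = 7011055.76118

£7011055.76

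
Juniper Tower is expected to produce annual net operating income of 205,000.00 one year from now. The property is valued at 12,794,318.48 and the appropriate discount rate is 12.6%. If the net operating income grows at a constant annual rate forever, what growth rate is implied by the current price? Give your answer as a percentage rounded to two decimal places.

11.00%

P = D₁/(r−g) ⇒ g = r − D₁/P = 0.126 − 205,000.00/12,794,318.48 = 0.109977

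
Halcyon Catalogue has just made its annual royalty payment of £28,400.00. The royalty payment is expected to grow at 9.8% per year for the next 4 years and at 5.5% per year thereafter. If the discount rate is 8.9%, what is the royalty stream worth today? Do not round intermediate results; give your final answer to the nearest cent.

D_1 = 31183.20000
D_2 = 34239.15360
D_3 = 37594.59065
D_4 = 41278.86054
Terminal value at year 4: TV = D_4×(1+g_2)/(r−g_2) = 43549.19787/0.034 = 1280858.76077
P_0 = D_1/(1+r)^1 + D_2/(1+r)^2 + D_3/(1+r)^3 + D_4/(1+r)^4 + TV/(1+r)^4
    = 28634.71074 + 28871.36125 + 29109.96754 + 29350.54578 + 910730.17056 = 1026696.75587

£1026696.76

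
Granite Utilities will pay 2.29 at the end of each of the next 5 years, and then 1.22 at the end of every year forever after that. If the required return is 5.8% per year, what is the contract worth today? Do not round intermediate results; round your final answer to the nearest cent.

PV of 5-year annuity: 2.29 × [1 − (1+0.058)^−5] / 0.058 = 9.69902
Perpetuity value at year 5: 1.22 / 0.058 = 21.03448
PV of perpetuity: 21.03448 / (1+0.058)^5 = 15.86732
Total PV = 9.69902 + 15.86732 = 25.56634

25.57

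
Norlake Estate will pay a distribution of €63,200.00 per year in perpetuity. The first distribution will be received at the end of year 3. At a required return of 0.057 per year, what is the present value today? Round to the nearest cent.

Value at end of year 2: C / r = €63,200.00 / 0.057 = €1,108,771.9298
Discount to today: PV = €1,108,771.9298 / (1 + 0.057)^2 = €1,108,771.9298 / 1.117249 = €992,412.55

€992412.55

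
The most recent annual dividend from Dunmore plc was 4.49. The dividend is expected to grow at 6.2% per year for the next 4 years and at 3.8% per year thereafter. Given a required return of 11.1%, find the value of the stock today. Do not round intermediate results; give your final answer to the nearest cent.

69.37

D_1 = 4.76838
D_2 = 5.06402
D_3 = 5.37799
D_4 = 5.71142
Terminal value at year 4: TV = D_4×(1+g_2)/(r−g_2) = 5.92846/0.073 = 81.21176
P_0 = D_1/(1+r)^1 + D_2/(1+r)^2 + D_3/(1+r)^3 + D_4/(1+r)^4 + TV/(1+r)^4
    = 4.29197 + 4.10268 + 3.92173 + 3.74876 + 53.30435 = 69.36949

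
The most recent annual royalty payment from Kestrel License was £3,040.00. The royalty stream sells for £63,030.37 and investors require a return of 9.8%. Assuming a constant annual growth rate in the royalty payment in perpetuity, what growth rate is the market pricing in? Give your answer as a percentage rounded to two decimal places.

P = D₀(1+g)/(r−g) ⇒ P(r−g) = D₀(1+g) ⇒ g(P+D₀) = P·r − D₀
g = (P·r − D₀)/(P + D₀) = (£63,030.37×0.098 − £3,040.00) / (£63,030.37 + £3,040.00) = 0.047479

4.75%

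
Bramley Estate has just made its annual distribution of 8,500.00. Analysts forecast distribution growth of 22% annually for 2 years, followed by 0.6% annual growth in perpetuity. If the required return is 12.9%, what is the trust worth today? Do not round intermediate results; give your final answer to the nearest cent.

D_1 = 10370.00000
D_2 = 12651.40000
Terminal value at year 2: TV = D_2×(1+g_2)/(r−g_2) = 12727.30840/0.123 = 103474.05203
P_0 = D_1/(1+r)^1 + D_2/(1+r)^2 + TV/(1+r)^2
    = 9185.11957 + 9925.46137 + 81178.97669 = 100289.55763

100289.56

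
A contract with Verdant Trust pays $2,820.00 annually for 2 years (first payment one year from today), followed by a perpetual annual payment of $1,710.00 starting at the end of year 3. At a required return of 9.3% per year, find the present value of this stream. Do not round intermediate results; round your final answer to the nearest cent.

PV of 2-year annuity: $2,820.00 × [1 − (1+0.093)^−2] / 0.093 = 4940.58087
Perpetuity value at year 2: $1,710.00 / 0.093 = 18387.09677
PV of perpetuity: 18387.09677 / (1+0.093)^2 = 15391.21263
Total PV = 4940.58087 + 15391.21263 = 20331.79350

$20331.79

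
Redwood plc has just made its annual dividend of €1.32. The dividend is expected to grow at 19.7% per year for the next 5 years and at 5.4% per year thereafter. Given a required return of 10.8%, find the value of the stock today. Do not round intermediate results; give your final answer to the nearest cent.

D_1 = 1.58004
D_2 = 1.89131
D_3 = 2.26390
D_4 = 2.70988
D_5 = 3.24373
Terminal value at year 5: TV = D_5×(1+g_2)/(r−g_2) = 3.41889/0.054 = 63.31280
P_0 = D_1/(1+r)^1 + D_2/(1+r)^2 + D_3/(1+r)^3 + D_4/(1+r)^4 + D_5/(1+r)^5 + TV/(1+r)^5
    = 1.42603 + 1.54057 + 1.66432 + 1.79801 + 1.94243 + 37.91340 = 46.28476

€46.28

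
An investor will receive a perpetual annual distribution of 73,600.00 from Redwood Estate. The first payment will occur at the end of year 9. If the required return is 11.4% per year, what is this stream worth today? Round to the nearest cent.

Value at end of year 8: C / r = 73,600.00 / 0.114 = 645,614.0351
Discount to today: PV = 645,614.0351 / (1 + 0.114)^8 = 645,614.0351 / 2.371819 = 272,202.08

272202.08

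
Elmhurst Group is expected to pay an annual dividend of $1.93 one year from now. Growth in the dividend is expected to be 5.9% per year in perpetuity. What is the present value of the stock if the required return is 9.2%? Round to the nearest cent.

$58.48

Growing perpetuity: P = D₁ / (r − g) = $1.9300 / (0.092 − 0.059) = $58.48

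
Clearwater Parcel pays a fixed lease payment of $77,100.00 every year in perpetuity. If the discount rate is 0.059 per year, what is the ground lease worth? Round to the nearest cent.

Level perpetuity: PV = C / r = $77,100.00 / 0.059 = $1,306,779.66

$1306779.66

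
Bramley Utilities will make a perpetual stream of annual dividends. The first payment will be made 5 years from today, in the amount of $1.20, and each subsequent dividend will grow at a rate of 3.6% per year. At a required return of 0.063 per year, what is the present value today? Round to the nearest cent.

$34.81

Value at end of year 4: C₁ / (r − g) = $1.20 / (0.063 − 0.036) = $44.4444
Discount to today: PV = $44.4444 / (1 + 0.063)^4 = $44.4444 / 1.276830 = $34.81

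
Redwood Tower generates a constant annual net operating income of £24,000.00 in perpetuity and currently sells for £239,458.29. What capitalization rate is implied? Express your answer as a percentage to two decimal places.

10.02%

P = C/r ⇒ r = C/P = £24,000.00/£239,458.29 = 0.100226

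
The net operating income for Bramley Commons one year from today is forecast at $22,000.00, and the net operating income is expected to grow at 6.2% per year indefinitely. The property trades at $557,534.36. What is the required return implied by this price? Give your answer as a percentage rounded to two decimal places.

10.15%

P = D₁/(r − g) ⇒ r = D₁/P + g = $22,000.0000/$557,534.36 + 0.062 = 0.039459 + 0.062 = 0.101459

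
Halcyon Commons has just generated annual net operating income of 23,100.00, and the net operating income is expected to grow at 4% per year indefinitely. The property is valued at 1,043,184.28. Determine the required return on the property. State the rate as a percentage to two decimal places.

6.30%

D₁ = 23,100.00 × 1.04 = 24,024.0000
P = D₁/(r − g) ⇒ r = D₁/P + g = 24,024.0000/1,043,184.28 + 0.04 = 0.023029 + 0.04 = 0.063029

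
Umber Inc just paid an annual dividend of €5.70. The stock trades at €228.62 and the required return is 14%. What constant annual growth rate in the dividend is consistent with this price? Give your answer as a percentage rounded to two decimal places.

P = D₀(1+g)/(r−g) ⇒ P(r−g) = D₀(1+g) ⇒ g(P+D₀) = P·r − D₀
g = (P·r − D₀)/(P + D₀) = (€228.62×0.14 − €5.70) / (€228.62 + €5.70) = 0.112269

11.23%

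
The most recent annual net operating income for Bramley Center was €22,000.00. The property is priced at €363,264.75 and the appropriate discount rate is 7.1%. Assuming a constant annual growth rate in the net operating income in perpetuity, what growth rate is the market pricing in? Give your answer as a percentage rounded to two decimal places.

P = D₀(1+g)/(r−g) ⇒ P(r−g) = D₀(1+g) ⇒ g(P+D₀) = P·r − D₀
g = (P·r − D₀)/(P + D₀) = (€363,264.75×0.071 − €22,000.00) / (€363,264.75 + €22,000.00) = 0.009842

0.98%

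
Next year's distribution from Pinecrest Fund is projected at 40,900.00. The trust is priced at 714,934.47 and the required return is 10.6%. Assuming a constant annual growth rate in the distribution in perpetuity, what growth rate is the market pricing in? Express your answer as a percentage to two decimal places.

P = D₁/(r−g) ⇒ g = r − D₁/P = 0.106 − 40,900.00/714,934.47 = 0.048792

4.88%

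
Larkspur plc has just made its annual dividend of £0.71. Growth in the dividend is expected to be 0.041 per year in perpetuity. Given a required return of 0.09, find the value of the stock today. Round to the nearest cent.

D₁ = D₀ × (1 + g) = £0.71 × 1.041 = £0.7391
Growing perpetuity: P = D₁ / (r − g) = £0.7391 / (0.09 − 0.041) = £15.08

£15.08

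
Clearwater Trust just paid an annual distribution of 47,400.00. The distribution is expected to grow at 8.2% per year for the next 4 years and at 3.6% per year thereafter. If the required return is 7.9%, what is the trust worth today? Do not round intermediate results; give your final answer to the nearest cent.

1345684.68

D_1 = 51286.80000
D_2 = 55492.31760
D_3 = 60042.68764
D_4 = 64966.18803
Terminal value at year 4: TV = D_4×(1+g_2)/(r−g_2) = 67304.97080/0.043 = 1565231.87905
P_0 = D_1/(1+r)^1 + D_2/(1+r)^2 + D_3/(1+r)^3 + D_4/(1+r)^4 + TV/(1+r)^4
    = 47531.78869 + 47663.94381 + 47796.46636 + 47929.35736 + 1154763.12163 = 1345684.67784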